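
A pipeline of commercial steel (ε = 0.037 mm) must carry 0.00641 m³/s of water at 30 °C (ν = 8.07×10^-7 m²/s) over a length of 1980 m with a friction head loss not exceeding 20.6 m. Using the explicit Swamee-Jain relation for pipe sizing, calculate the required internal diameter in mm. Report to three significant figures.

D ≈ 92.7 mm

Swamee-Jain (Type III): D = 0.66·[ε^1.25·(LQ²/(gh_f))^4.75 + ν·Q^9.4·(L/(gh_f))^5.2]^0.04
LQ²/(gh_f) = 4.026×10^-4; L/(gh_f) = 9.798
Term 1 = ε^1.25·(…)^4.75 = 2.15×10^-22; Term 2 = ν·Q^9.4·(…)^5.2 = 2.79×10^-22
D = 0.66·(2.15×10^-22 + 2.79×10^-22)^0.04 = 0.09275 m = 92.7 mm
Check: V = 0.949 m/s, Re = 1.09×10^5, f = 0.01973, h_f = 19.3 m ≈ 20.6 m ✓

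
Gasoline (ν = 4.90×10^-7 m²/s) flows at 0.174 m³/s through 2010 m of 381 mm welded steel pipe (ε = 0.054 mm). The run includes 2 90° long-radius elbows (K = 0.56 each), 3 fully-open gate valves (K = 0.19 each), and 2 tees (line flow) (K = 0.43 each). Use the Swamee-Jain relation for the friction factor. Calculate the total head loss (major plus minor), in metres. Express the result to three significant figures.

H_L ≈ 9.02 m

V = 4Q/(πD²) = 1.526 m/s; V²/2g = 0.1187 m
Re = 1.19×10^6, ε/D = 1.42×10^-4 → f = 0.01392 (Swamee-Jain)
Major: h_f = f(L/D)·V²/2g = 0.01392·5276·0.1187 = 8.720 m
Minor: ΣK = 2.55; h_m = ΣK·V²/2g = 0.3027 m
Total H_L = 8.720 + 0.3027 = 9.023 m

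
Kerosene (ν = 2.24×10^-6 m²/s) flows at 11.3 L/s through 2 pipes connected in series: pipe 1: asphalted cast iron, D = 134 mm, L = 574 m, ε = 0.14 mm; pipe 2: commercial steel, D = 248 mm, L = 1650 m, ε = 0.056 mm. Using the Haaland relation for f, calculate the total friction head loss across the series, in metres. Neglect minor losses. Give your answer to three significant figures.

H ≈ 3.82 m

Pipe 1: V = 0.8013 m/s, Re = 4.79×10^4, ε/D = 0.00104, f = 0.02399, h_1 = f(L/D)V²/2g = 3.363 m
Pipe 2: V = 0.2339 m/s, Re = 2.59×10^4, ε/D = 2.26×10^-4, f = 0.02461, h_2 = f(L/D)V²/2g = 0.4566 m
Series → Q common, losses add: H = Σh = 3.819 m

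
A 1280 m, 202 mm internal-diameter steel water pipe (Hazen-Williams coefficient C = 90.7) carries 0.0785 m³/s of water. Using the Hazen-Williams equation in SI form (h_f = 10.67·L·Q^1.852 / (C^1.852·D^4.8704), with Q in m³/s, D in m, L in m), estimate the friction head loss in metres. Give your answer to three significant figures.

h_f ≈ 70.2 m

h_f = 10.67·1280·0.0785^1.852 / (90.7^1.852·0.202^4.8704) = 70.21 m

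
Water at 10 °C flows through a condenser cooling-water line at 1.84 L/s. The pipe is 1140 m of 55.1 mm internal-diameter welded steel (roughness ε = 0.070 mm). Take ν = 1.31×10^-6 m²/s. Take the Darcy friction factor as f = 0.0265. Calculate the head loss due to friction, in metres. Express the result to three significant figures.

h_f ≈ 16.6 m

V = 4Q/(πD²) = 4·0.00184/(π·0.0551²) = 0.7717 m/s
h_f = f(L/D)V²/(2g) = 0.02650·(1140/0.0551)·0.7717²/(2·9.81) = 16.64 m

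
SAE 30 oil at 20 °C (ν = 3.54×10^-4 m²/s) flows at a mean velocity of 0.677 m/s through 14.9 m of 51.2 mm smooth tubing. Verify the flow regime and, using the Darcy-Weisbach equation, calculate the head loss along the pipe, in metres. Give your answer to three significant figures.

h_f ≈ 4.44 m

Re = VD/ν = 0.677·0.05120/3.54×10^-4 = 97.9 → laminar (Re < 2300)
f = 64/Re = 0.6536
h_f = f(L/D)V²/(2g) = 0.6536·(14.9/0.05120)·0.677²/(2·9.81) = 4.443 m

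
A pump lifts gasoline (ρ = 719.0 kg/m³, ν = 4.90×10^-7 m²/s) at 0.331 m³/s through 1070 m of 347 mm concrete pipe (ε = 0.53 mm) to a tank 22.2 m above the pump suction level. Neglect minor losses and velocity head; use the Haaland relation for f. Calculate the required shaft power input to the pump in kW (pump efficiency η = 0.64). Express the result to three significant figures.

P_shaft ≈ 235 kW

V = 4Q/(πD²) = 3.500 m/s; Re = 2.48×10^6; ε/D = 0.00153; f = 0.02195
h_f = f(L/D)V²/2g = 42.27 m
Total head H = z + h_f = 22.2 + 42.27 = 64.47 m
P_hyd = ρgQH = 719.0·9.81·0.331·64.47 = 150.5 kW
P_shaft = P_hyd/η = 150.5/0.64 = 235.2 kW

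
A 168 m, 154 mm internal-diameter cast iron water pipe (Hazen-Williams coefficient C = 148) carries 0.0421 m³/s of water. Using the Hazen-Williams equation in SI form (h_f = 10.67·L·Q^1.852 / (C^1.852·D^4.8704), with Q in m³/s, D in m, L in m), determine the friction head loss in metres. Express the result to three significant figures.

h_f = 10.67·168·0.0421^1.852 / (148^1.852·0.154^4.8704) = 4.400 m

h_f ≈ 4.40 m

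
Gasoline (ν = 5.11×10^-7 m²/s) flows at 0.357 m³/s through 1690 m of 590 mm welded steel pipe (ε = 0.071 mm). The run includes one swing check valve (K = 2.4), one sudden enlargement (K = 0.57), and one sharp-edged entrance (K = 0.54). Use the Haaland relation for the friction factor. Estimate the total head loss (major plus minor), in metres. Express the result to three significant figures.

H_L ≈ 3.61 m

V = 4Q/(πD²) = 1.306 m/s; V²/2g = 0.08691 m
Re = 1.51×10^6, ε/D = 1.20×10^-4 → f = 0.01327 (Haaland)
Major: h_f = f(L/D)·V²/2g = 0.01327·2864·0.08691 = 3.302 m
Minor: ΣK = 3.51; h_m = ΣK·V²/2g = 0.3050 m
Total H_L = 3.302 + 0.3050 = 3.607 m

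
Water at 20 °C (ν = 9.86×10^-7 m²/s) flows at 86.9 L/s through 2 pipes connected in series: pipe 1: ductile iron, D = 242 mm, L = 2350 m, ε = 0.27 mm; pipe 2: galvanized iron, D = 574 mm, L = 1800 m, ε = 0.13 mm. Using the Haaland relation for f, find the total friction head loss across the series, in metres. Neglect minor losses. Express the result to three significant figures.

H ≈ 36.9 m

Pipe 1: V = 1.889 m/s, Re = 4.64×10^5, ε/D = 0.00112, f = 0.02073, h_1 = f(L/D)V²/2g = 36.62 m
Pipe 2: V = 0.3358 m/s, Re = 1.95×10^5, ε/D = 2.26×10^-4, f = 0.01709, h_2 = f(L/D)V²/2g = 0.3081 m
Series → Q common, losses add: H = Σh = 36.93 m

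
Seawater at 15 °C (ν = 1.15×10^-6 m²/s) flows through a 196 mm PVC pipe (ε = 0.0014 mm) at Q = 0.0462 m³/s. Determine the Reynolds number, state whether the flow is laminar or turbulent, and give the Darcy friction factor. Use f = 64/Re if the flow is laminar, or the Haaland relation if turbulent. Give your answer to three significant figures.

Re ≈ 2.61×10^5; turbulent; f ≈ 0.0148

V = 4Q/(πD²) = 1.531 m/s
Re = VD/ν = 1.531·0.196/1.15×10^-6 = 2.61×10^5
Re > 4000 → turbulent; ε/D = 7.14×10^-6
Haaland: f = 0.01478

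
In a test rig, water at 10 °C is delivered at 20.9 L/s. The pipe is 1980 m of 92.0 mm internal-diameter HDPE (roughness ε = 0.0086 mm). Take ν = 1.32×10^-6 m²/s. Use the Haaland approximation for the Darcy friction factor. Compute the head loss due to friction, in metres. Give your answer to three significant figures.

V = 4Q/(πD²) = 4·0.0209/(π·0.0920²) = 3.144 m/s
Re = VD/ν = 3.144·0.0920/1.32×10^-6 = 2.19×10^5 → turbulent
ε/D = 0.0086/92.0 = 9.35×10^-5
Haaland: f = 0.01591
h_f = f(L/D)V²/(2g) = 0.01591·(1980/0.0920)·3.144²/(2·9.81) = 172.5 m

h_f ≈ 172 m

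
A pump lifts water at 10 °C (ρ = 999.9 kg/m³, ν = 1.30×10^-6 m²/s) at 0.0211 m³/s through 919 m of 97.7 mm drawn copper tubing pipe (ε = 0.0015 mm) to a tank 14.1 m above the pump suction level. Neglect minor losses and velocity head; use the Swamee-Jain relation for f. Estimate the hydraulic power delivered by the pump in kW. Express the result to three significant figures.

P_hyd ≈ 15.1 kW

V = 4Q/(πD²) = 2.815 m/s; Re = 2.12×10^5; ε/D = 1.54×10^-5; f = 0.01551
h_f = f(L/D)V²/2g = 58.90 m
Total head H = z + h_f = 14.1 + 58.90 = 73.00 m
P_hyd = ρgQH = 999.9·9.81·0.0211·73.00 = 15.11 kW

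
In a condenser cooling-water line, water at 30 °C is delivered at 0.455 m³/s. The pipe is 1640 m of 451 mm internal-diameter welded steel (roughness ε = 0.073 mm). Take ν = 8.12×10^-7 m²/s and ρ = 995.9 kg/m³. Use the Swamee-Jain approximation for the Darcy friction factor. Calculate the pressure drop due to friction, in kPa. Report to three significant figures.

Δp ≈ 205 kPa

V = 4Q/(πD²) = 4·0.455/(π·0.451²) = 2.848 m/s
Re = VD/ν = 2.848·0.451/8.12×10^-7 = 1.58×10^6 → turbulent
ε/D = 0.073/451 = 1.62×10^-4
Swamee-Jain: f = 0.01397
h_f = f(L/D)V²/(2g) = 0.01397·(1640/0.451)·2.848²/(2·9.81) = 21.01 m
Δp = ρg·h_f = 995.9·9.81·21.01 = 205.2 kPa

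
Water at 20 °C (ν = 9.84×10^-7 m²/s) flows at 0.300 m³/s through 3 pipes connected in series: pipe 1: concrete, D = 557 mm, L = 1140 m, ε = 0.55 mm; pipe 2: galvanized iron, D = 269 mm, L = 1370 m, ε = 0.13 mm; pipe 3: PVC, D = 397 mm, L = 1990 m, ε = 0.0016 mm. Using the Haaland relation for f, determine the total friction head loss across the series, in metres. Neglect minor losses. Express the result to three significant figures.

H ≈ 143 m

Pipe 1: V = 1.231 m/s, Re = 6.97×10^5, ε/D = 9.87×10^-4, f = 0.02000, h_1 = f(L/D)V²/2g = 3.162 m
Pipe 2: V = 5.279 m/s, Re = 1.44×10^6, ε/D = 4.83×10^-4, f = 0.01692, h_2 = f(L/D)V²/2g = 122.4 m
Pipe 3: V = 2.424 m/s, Re = 9.78×10^5, ε/D = 4.03×10^-6, f = 0.01170, h_3 = f(L/D)V²/2g = 17.55 m
Series → Q common, losses add: H = Σh = 143.1 m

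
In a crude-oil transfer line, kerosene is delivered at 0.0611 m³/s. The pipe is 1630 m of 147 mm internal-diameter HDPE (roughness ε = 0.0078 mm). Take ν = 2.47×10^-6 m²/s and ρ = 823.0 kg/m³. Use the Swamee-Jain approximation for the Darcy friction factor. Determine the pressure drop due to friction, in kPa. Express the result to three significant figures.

V = 4Q/(πD²) = 4·0.0611/(π·0.147²) = 3.600 m/s
Re = VD/ν = 3.600·0.147/2.47×10^-6 = 2.14×10^5 → turbulent
ε/D = 0.0078/147 = 5.31×10^-5
Swamee-Jain: f = 0.01582
h_f = f(L/D)V²/(2g) = 0.01582·(1630/0.147)·3.600²/(2·9.81) = 115.9 m
Δp = ρg·h_f = 823.0·9.81·115.9 = 935.4 kPa

Δp ≈ 935 kPa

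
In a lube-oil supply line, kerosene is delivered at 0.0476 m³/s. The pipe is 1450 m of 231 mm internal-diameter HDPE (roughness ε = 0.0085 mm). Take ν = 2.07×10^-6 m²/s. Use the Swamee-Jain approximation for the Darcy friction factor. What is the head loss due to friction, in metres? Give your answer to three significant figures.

h_f ≈ 7.13 m

V = 4Q/(πD²) = 4·0.0476/(π·0.231²) = 1.136 m/s
Re = VD/ν = 1.136·0.231/2.07×10^-6 = 1.27×10^5 → turbulent
ε/D = 0.0085/231 = 3.68×10^-5
Swamee-Jain: f = 0.01727
h_f = f(L/D)V²/(2g) = 0.01727·(1450/0.231)·1.136²/(2·9.81) = 7.126 m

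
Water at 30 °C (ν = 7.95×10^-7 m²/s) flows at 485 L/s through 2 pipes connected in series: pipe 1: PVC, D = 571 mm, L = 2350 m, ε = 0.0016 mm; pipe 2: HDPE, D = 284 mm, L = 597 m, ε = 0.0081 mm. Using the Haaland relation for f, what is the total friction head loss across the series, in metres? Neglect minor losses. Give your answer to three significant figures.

Pipe 1: V = 1.894 m/s, Re = 1.36×10^6, ε/D = 2.80×10^-6, f = 0.01107, h_1 = f(L/D)V²/2g = 8.327 m
Pipe 2: V = 7.656 m/s, Re = 2.74×10^6, ε/D = 2.85×10^-5, f = 0.01085, h_2 = f(L/D)V²/2g = 68.13 m
Series → Q common, losses add: H = Σh = 76.46 m

H ≈ 76.5 m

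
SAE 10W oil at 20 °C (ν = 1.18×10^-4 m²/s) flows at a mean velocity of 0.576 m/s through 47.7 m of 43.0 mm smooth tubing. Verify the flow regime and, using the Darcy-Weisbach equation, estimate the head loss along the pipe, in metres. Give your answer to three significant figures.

Re = VD/ν = 0.576·0.04300/1.18×10^-4 = 210 → laminar (Re < 2300)
f = 64/Re = 0.3049
h_f = f(L/D)V²/(2g) = 0.3049·(47.7/0.04300)·0.576²/(2·9.81) = 5.720 m

h_f ≈ 5.72 m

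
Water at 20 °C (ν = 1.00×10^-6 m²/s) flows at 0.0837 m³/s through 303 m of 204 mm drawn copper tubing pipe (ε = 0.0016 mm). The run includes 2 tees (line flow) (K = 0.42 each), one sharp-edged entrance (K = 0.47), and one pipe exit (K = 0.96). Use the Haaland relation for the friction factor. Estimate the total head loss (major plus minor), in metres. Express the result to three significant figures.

H_L ≈ 7.24 m

V = 4Q/(πD²) = 2.561 m/s; V²/2g = 0.3342 m
Re = 5.22×10^5, ε/D = 7.84×10^-6 → f = 0.01305 (Haaland)
Major: h_f = f(L/D)·V²/2g = 0.01305·1485·0.3342 = 6.479 m
Minor: ΣK = 2.27; h_m = ΣK·V²/2g = 0.7587 m
Total H_L = 6.479 + 0.7587 = 7.238 m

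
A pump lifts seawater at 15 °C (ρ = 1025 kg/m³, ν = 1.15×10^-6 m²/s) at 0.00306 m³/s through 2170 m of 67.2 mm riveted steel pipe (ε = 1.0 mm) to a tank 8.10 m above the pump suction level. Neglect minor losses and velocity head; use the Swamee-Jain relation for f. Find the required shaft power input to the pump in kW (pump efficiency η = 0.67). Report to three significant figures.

V = 4Q/(πD²) = 0.8628 m/s; Re = 5.04×10^4; ε/D = 0.0149; f = 0.04486
h_f = f(L/D)V²/2g = 54.96 m
Total head H = z + h_f = 8.10 + 54.96 = 63.06 m
P_hyd = ρgQH = 1025·9.81·0.00306·63.06 = 1.940 kW
P_shaft = P_hyd/η = 1.940/0.67 = 2.896 kW

P_shaft ≈ 2.90 kW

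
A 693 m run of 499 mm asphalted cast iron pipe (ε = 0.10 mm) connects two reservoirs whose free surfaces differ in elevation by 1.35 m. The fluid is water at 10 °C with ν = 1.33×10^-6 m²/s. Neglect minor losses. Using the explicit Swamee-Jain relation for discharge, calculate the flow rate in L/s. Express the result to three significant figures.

Swamee-Jain (Type II): Q = -0.965·√(gD⁵h_f/L)·ln[ε/(3.7D) + √(3.17ν²L/(gD³h_f))]
√(gD⁵h_f/L) = √(9.81·0.499⁵·1.35/693) = 0.02432
ε/(3.7D) = 5.42×10^-5; √(3.17ν²L/(gD³h_f)) = 4.86×10^-5
Q = -0.965·0.02432·ln(1.028×10^-4) = 0.2155 m³/s
Check: V = 1.10 m/s, Re = 4.13×10^5, f = 0.01578, h_f = 1.36 m ≈ 1.35 m ✓

Q ≈ 215 L/s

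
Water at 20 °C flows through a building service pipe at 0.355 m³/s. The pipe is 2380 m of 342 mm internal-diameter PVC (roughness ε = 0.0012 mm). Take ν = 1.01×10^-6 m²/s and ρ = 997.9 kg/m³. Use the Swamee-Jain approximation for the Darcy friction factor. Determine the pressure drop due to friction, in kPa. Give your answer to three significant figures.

Δp ≈ 581 kPa

V = 4Q/(πD²) = 4·0.355/(π·0.342²) = 3.864 m/s
Re = VD/ν = 3.864·0.342/1.01×10^-6 = 1.31×10^6 → turbulent
ε/D = 0.0012/342 = 3.51×10^-6
Swamee-Jain: f = 0.01120
h_f = f(L/D)V²/(2g) = 0.01120·(2380/0.342)·3.864²/(2·9.81) = 59.34 m
Δp = ρg·h_f = 997.9·9.81·59.34 = 580.9 kPa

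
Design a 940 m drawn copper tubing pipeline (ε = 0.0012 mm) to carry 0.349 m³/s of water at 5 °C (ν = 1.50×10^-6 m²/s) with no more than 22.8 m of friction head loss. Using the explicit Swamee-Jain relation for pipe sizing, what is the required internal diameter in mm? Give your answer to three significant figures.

Swamee-Jain (Type III): D = 0.66·[ε^1.25·(LQ²/(gh_f))^4.75 + ν·Q^9.4·(L/(gh_f))^5.2]^0.04
LQ²/(gh_f) = 0.5119; L/(gh_f) = 4.203
Term 1 = ε^1.25·(…)^4.75 = 1.65×10^-9; Term 2 = ν·Q^9.4·(…)^5.2 = 1.32×10^-7
D = 0.66·(1.65×10^-9 + 1.32×10^-7)^0.04 = 0.3504 m = 350 mm
Check: V = 3.62 m/s, Re = 8.45×10^5, f = 0.01202, h_f = 21.5 m ≈ 22.8 m ✓

D ≈ 350 mm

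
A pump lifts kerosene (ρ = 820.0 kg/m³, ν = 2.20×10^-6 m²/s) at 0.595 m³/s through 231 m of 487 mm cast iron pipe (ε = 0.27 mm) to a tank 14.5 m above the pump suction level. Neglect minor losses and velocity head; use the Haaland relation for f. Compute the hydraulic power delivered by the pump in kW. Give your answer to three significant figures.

V = 4Q/(πD²) = 3.194 m/s; Re = 7.07×10^5; ε/D = 5.54×10^-4; f = 0.01770
h_f = f(L/D)V²/2g = 4.365 m
Total head H = z + h_f = 14.5 + 4.365 = 18.87 m
P_hyd = ρgQH = 820.0·9.81·0.595·18.87 = 90.29 kW

P_hyd ≈ 90.3 kW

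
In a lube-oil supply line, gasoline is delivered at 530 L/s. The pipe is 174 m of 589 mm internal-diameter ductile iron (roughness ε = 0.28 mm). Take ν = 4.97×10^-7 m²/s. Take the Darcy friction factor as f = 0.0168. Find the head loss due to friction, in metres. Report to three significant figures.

h_f ≈ 0.957 m

V = 4Q/(πD²) = 4·0.530/(π·0.589²) = 1.945 m/s
h_f = f(L/D)V²/(2g) = 0.01680·(174/0.589)·1.945²/(2·9.81) = 0.9571 m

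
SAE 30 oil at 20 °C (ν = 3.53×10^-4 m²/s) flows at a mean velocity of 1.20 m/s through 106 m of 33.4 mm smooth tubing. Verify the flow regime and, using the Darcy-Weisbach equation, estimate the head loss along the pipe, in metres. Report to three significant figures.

h_f ≈ 131 m

Re = VD/ν = 1.20·0.03340/3.53×10^-4 = 114 → laminar (Re < 2300)
f = 64/Re = 0.5637
h_f = f(L/D)V²/(2g) = 0.5637·(106/0.03340)·1.20²/(2·9.81) = 131.3 m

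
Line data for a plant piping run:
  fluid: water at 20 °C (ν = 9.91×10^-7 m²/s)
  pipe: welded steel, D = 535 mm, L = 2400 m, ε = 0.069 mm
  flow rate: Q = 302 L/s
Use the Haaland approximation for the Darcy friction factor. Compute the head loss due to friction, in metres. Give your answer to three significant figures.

h_f ≈ 5.81 m

V = 4Q/(πD²) = 4·0.302/(π·0.535²) = 1.343 m/s
Re = VD/ν = 1.343·0.535/9.91×10^-7 = 7.25×10^5 → turbulent
ε/D = 0.069/535 = 1.29×10^-4
Haaland: f = 0.01408
h_f = f(L/D)V²/(2g) = 0.01408·(2400/0.535)·1.343²/(2·9.81) = 5.809 m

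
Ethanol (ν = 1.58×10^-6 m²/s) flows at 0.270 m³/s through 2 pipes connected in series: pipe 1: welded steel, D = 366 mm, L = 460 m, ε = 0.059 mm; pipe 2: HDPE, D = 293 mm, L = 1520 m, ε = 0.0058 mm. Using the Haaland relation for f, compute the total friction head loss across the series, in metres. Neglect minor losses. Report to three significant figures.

H ≈ 59.2 m

Pipe 1: V = 2.566 m/s, Re = 5.94×10^5, ε/D = 1.61×10^-4, f = 0.01469, h_1 = f(L/D)V²/2g = 6.196 m
Pipe 2: V = 4.004 m/s, Re = 7.43×10^5, ε/D = 1.98×10^-5, f = 0.01249, h_2 = f(L/D)V²/2g = 52.96 m
Series → Q common, losses add: H = Σh = 59.16 m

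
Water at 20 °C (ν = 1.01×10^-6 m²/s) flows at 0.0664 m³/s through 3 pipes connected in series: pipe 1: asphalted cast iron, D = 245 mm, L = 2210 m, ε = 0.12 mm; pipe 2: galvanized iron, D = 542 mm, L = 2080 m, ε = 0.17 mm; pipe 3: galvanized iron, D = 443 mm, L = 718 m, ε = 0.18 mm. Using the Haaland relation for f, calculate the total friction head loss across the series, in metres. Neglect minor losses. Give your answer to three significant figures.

Pipe 1: V = 1.408 m/s, Re = 3.42×10^5, ε/D = 4.90×10^-4, f = 0.01787, h_1 = f(L/D)V²/2g = 16.29 m
Pipe 2: V = 0.2878 m/s, Re = 1.54×10^5, ε/D = 3.14×10^-4, f = 0.01813, h_2 = f(L/D)V²/2g = 0.2938 m
Pipe 3: V = 0.4308 m/s, Re = 1.89×10^5, ε/D = 4.06×10^-4, f = 0.01823, h_3 = f(L/D)V²/2g = 0.2795 m
Series → Q common, losses add: H = Σh = 16.87 m

H ≈ 16.9 m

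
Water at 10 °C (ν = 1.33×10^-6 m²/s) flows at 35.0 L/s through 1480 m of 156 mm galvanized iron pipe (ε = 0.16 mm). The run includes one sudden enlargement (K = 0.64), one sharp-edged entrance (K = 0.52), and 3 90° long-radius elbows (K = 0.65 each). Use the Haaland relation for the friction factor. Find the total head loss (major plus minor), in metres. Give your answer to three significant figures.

H_L ≈ 34.5 m

V = 4Q/(πD²) = 1.831 m/s; V²/2g = 0.1709 m
Re = 2.15×10^5, ε/D = 0.00103 → f = 0.02094 (Haaland)
Major: h_f = f(L/D)·V²/2g = 0.02094·9487·0.1709 = 33.95 m
Minor: ΣK = 3.11; h_m = ΣK·V²/2g = 0.5315 m
Total H_L = 33.95 + 0.5315 = 34.48 m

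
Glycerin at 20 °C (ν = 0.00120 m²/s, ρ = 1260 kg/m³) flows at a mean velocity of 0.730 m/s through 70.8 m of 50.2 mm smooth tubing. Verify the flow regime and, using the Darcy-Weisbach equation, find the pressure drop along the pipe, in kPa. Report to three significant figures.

Δp ≈ 992 kPa

Re = VD/ν = 0.730·0.05020/0.00120 = 30.5 → laminar (Re < 2300)
f = 64/Re = 2.096
h_f = f(L/D)V²/(2g) = 2.096·(70.8/0.05020)·0.730²/(2·9.81) = 80.28 m
Δp = ρg·h_f = 1260·9.81·80.28 = 992.3 kPa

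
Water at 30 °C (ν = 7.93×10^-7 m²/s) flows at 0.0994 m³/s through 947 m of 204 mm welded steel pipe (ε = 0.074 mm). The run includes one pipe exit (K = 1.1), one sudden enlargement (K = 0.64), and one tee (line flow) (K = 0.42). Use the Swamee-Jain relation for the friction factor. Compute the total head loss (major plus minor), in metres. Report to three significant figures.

V = 4Q/(πD²) = 3.041 m/s; V²/2g = 0.4714 m
Re = 7.82×10^5, ε/D = 3.63×10^-4 → f = 0.01646 (Swamee-Jain)
Major: h_f = f(L/D)·V²/2g = 0.01646·4642·0.4714 = 36.01 m
Minor: ΣK = 2.16; h_m = ΣK·V²/2g = 1.018 m
Total H_L = 36.01 + 1.018 = 37.03 m

H_L ≈ 37.0 m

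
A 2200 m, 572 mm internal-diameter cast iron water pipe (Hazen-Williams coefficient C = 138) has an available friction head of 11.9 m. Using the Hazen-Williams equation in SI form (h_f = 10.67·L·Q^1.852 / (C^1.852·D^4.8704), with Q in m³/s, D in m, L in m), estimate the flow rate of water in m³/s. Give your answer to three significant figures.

Rearranging: Q = [h_f·C^1.852·D^4.8704 / (10.67·L)]^(1/1.852)
Q = [11.9·138^1.852·0.572^4.8704 / (10.67·2200)]^0.540 = 0.5281 m³/s

Q ≈ 0.528 m³/s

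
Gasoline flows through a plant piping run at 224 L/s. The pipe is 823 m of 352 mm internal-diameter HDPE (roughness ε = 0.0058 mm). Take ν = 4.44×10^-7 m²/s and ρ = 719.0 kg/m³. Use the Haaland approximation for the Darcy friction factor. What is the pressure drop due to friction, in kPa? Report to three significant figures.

V = 4Q/(πD²) = 4·0.224/(π·0.352²) = 2.302 m/s
Re = VD/ν = 2.302·0.352/4.44×10^-7 = 1.82×10^6 → turbulent
ε/D = 0.0058/352 = 1.65×10^-5
Haaland: f = 0.01096
h_f = f(L/D)V²/(2g) = 0.01096·(823/0.352)·2.302²/(2·9.81) = 6.919 m
Δp = ρg·h_f = 719.0·9.81·6.919 = 48.80 kPa

Δp ≈ 48.8 kPa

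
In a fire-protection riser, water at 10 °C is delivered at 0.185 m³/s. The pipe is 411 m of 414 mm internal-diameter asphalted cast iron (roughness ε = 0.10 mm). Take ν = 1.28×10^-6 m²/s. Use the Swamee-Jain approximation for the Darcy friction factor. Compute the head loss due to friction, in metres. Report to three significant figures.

V = 4Q/(πD²) = 4·0.185/(π·0.414²) = 1.374 m/s
Re = VD/ν = 1.374·0.414/1.28×10^-6 = 4.44×10^5 → turbulent
ε/D = 0.10/414 = 2.42×10^-4
Swamee-Jain: f = 0.01604
h_f = f(L/D)V²/(2g) = 0.01604·(411/0.414)·1.374²/(2·9.81) = 1.533 m

h_f ≈ 1.53 m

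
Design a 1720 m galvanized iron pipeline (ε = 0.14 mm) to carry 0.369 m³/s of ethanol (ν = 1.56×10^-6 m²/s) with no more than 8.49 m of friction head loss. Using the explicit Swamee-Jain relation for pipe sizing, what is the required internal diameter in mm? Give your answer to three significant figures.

Swamee-Jain (Type III): D = 0.66·[ε^1.25·(LQ²/(gh_f))^4.75 + ν·Q^9.4·(L/(gh_f))^5.2]^0.04
LQ²/(gh_f) = 2.812; L/(gh_f) = 20.65
Term 1 = ε^1.25·(…)^4.75 = 0.00207; Term 2 = ν·Q^9.4·(…)^5.2 = 9.14×10^-4
D = 0.66·(0.00207 + 9.14×10^-4)^0.04 = 0.5230 m = 523 mm
Check: V = 1.72 m/s, Re = 5.76×10^5, f = 0.01595, h_f = 7.89 m ≈ 8.49 m ✓

D ≈ 523 mm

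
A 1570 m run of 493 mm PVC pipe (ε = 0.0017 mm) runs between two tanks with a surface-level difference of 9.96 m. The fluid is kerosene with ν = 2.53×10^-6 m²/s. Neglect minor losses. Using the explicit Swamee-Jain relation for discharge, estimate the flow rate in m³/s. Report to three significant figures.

Swamee-Jain (Type II): Q = -0.965·√(gD⁵h_f/L)·ln[ε/(3.7D) + √(3.17ν²L/(gD³h_f))]
√(gD⁵h_f/L) = √(9.81·0.493⁵·9.96/1570) = 0.04257
ε/(3.7D) = 9.32×10^-7; √(3.17ν²L/(gD³h_f)) = 5.22×10^-5
Q = -0.965·0.04257·ln(5.310×10^-5) = 0.4044 m³/s
Check: V = 2.12 m/s, Re = 4.13×10^5, f = 0.01360, h_f = 9.91 m ≈ 9.96 m ✓

Q ≈ 0.404 m³/s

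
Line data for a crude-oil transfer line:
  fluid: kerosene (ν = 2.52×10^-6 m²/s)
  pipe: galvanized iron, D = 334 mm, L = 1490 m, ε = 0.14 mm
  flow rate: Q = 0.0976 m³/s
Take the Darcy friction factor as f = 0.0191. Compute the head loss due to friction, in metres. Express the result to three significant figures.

V = 4Q/(πD²) = 4·0.0976/(π·0.334²) = 1.114 m/s
h_f = f(L/D)V²/(2g) = 0.01910·(1490/0.334)·1.114²/(2·9.81) = 5.389 m

h_f ≈ 5.39 m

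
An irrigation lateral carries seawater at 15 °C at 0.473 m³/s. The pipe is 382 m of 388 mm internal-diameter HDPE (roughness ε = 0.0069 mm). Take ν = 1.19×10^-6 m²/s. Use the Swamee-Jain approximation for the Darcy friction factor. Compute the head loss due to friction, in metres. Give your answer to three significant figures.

V = 4Q/(πD²) = 4·0.473/(π·0.388²) = 4.000 m/s
Re = VD/ν = 4.000·0.388/1.19×10^-6 = 1.30×10^6 → turbulent
ε/D = 0.0069/388 = 1.78×10^-5
Swamee-Jain: f = 0.01160
h_f = f(L/D)V²/(2g) = 0.01160·(382/0.388)·4.000²/(2·9.81) = 9.317 m

h_f ≈ 9.32 m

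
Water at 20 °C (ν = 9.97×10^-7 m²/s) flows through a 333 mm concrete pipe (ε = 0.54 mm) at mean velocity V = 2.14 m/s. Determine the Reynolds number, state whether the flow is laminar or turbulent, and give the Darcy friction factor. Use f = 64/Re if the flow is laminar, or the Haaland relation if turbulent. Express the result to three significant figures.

Re = VD/ν = 2.140·0.333/9.97×10^-7 = 7.15×10^5
Re > 4000 → turbulent; ε/D = 0.00162
Haaland: f = 0.02247

Re ≈ 7.15×10^5; turbulent; f ≈ 0.0225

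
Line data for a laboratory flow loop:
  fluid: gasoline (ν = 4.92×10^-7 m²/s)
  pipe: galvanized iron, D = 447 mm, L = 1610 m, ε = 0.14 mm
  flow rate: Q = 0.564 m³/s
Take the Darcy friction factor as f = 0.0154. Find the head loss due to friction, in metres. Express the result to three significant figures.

h_f ≈ 36.5 m

V = 4Q/(πD²) = 4·0.564/(π·0.447²) = 3.594 m/s
h_f = f(L/D)V²/(2g) = 0.01540·(1610/0.447)·3.594²/(2·9.81) = 36.52 m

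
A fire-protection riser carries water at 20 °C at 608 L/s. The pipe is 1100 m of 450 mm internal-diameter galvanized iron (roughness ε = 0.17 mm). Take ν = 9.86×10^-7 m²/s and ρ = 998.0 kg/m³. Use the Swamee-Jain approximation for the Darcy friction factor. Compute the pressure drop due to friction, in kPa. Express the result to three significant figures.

Δp ≈ 288 kPa

V = 4Q/(πD²) = 4·0.608/(π·0.450²) = 3.823 m/s
Re = VD/ν = 3.823·0.450/9.86×10^-7 = 1.74×10^6 → turbulent
ε/D = 0.17/450 = 3.78×10^-4
Swamee-Jain: f = 0.01614
h_f = f(L/D)V²/(2g) = 0.01614·(1100/0.450)·3.823²/(2·9.81) = 29.39 m
Δp = ρg·h_f = 998.0·9.81·29.39 = 287.7 kPa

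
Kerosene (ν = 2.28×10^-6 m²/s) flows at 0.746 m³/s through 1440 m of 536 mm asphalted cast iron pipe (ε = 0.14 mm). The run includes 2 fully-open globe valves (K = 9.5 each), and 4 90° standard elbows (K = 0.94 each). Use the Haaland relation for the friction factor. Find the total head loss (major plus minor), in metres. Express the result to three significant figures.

H_L ≈ 35.8 m

V = 4Q/(πD²) = 3.306 m/s; V²/2g = 0.5571 m
Re = 7.77×10^5, ε/D = 2.61×10^-4 → f = 0.01542 (Haaland)
Major: h_f = f(L/D)·V²/2g = 0.01542·2687·0.5571 = 23.07 m
Minor: ΣK = 22.8; h_m = ΣK·V²/2g = 12.68 m
Total H_L = 23.07 + 12.68 = 35.75 m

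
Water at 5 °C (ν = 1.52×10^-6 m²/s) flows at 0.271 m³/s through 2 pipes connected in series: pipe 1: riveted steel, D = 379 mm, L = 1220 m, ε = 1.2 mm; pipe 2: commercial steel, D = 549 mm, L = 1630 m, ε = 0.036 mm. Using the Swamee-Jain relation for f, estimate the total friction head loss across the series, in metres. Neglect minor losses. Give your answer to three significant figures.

Pipe 1: V = 2.402 m/s, Re = 5.99×10^5, ε/D = 0.00317, f = 0.02688, h_1 = f(L/D)V²/2g = 25.45 m
Pipe 2: V = 1.145 m/s, Re = 4.13×10^5, ε/D = 6.56×10^-5, f = 0.01441, h_2 = f(L/D)V²/2g = 2.858 m
Series → Q common, losses add: H = Σh = 28.31 m

H ≈ 28.3 m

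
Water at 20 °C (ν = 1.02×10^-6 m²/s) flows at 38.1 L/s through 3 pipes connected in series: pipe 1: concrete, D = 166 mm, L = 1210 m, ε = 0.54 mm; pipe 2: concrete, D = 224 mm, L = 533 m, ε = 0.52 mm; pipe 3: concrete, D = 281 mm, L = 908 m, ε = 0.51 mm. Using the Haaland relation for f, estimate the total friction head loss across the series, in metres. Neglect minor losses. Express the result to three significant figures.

H ≈ 35.7 m

Pipe 1: V = 1.760 m/s, Re = 2.87×10^5, ε/D = 0.00325, f = 0.02722, h_1 = f(L/D)V²/2g = 31.35 m
Pipe 2: V = 0.9668 m/s, Re = 2.12×10^5, ε/D = 0.00232, f = 0.02510, h_2 = f(L/D)V²/2g = 2.845 m
Pipe 3: V = 0.6144 m/s, Re = 1.69×10^5, ε/D = 0.00181, f = 0.02385, h_3 = f(L/D)V²/2g = 1.483 m
Series → Q common, losses add: H = Σh = 35.67 m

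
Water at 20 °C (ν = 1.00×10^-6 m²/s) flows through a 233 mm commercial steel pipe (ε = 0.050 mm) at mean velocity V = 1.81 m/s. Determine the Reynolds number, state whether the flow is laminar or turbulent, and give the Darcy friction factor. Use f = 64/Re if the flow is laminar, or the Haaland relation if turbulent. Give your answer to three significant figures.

Re = VD/ν = 1.810·0.233/1.00×10^-6 = 4.22×10^5
Re > 4000 → turbulent; ε/D = 2.15×10^-4
Haaland: f = 0.01565

Re ≈ 4.22×10^5; turbulent; f ≈ 0.0156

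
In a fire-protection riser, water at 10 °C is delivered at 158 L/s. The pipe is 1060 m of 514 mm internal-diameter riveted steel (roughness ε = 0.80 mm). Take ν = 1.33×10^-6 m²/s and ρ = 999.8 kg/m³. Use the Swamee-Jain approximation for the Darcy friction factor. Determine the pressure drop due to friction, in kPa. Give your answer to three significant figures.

Δp ≈ 13.6 kPa

V = 4Q/(πD²) = 4·0.158/(π·0.514²) = 0.7614 m/s
Re = VD/ν = 0.7614·0.514/1.33×10^-6 = 2.94×10^5 → turbulent
ε/D = 0.80/514 = 0.00156
Swamee-Jain: f = 0.02281
h_f = f(L/D)V²/(2g) = 0.02281·(1060/0.514)·0.7614²/(2·9.81) = 1.390 m
Δp = ρg·h_f = 999.8·9.81·1.390 = 13.64 kPa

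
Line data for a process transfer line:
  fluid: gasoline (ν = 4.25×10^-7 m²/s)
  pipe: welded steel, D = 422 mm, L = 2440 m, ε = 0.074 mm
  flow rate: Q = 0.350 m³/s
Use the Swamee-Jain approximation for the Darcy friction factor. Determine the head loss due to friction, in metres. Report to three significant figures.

V = 4Q/(πD²) = 4·0.350/(π·0.422²) = 2.502 m/s
Re = VD/ν = 2.502·0.422/4.25×10^-7 = 2.48×10^6 → turbulent
ε/D = 0.074/422 = 1.75×10^-4
Swamee-Jain: f = 0.01390
h_f = f(L/D)V²/(2g) = 0.01390·(2440/0.422)·2.502²/(2·9.81) = 25.66 m

h_f ≈ 25.7 m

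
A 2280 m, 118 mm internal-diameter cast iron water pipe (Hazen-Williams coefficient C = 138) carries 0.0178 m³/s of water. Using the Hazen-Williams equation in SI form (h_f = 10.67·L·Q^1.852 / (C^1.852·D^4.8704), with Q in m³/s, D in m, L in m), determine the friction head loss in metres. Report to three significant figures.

h_f ≈ 50.5 m

h_f = 10.67·2280·0.0178^1.852 / (138^1.852·0.118^4.8704) = 50.48 m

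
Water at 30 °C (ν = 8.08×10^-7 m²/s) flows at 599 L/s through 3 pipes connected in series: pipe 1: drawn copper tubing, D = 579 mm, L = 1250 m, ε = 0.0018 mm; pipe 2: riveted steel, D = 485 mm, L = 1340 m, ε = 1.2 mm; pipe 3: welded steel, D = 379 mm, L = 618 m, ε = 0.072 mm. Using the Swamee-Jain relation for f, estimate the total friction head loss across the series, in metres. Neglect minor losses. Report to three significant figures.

H ≈ 76.1 m

Pipe 1: V = 2.275 m/s, Re = 1.63×10^6, ε/D = 3.11×10^-6, f = 0.01081, h_1 = f(L/D)V²/2g = 6.159 m
Pipe 2: V = 3.242 m/s, Re = 1.95×10^6, ε/D = 0.00247, f = 0.02493, h_2 = f(L/D)V²/2g = 36.91 m
Pipe 3: V = 5.310 m/s, Re = 2.49×10^6, ε/D = 1.90×10^-4, f = 0.01409, h_3 = f(L/D)V²/2g = 33.02 m
Series → Q common, losses add: H = Σh = 76.08 m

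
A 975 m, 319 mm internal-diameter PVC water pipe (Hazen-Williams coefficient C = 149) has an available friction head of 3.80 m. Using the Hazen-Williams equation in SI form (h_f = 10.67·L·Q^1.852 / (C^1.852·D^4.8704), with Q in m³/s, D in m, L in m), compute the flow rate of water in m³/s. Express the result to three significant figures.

Q ≈ 0.103 m³/s

Rearranging: Q = [h_f·C^1.852·D^4.8704 / (10.67·L)]^(1/1.852)
Q = [3.80·149^1.852·0.319^4.8704 / (10.67·975)]^0.540 = 0.1029 m³/s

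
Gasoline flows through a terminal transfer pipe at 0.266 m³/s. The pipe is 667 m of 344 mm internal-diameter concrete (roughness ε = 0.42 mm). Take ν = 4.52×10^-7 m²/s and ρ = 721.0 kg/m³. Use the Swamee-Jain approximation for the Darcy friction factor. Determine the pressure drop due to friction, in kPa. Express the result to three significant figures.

Δp ≈ 119 kPa

V = 4Q/(πD²) = 4·0.266/(π·0.344²) = 2.862 m/s
Re = VD/ν = 2.862·0.344/4.52×10^-7 = 2.18×10^6 → turbulent
ε/D = 0.42/344 = 0.00122
Swamee-Jain: f = 0.02080
h_f = f(L/D)V²/(2g) = 0.02080·(667/0.344)·2.862²/(2·9.81) = 16.84 m
Δp = ρg·h_f = 721.0·9.81·16.84 = 119.1 kPa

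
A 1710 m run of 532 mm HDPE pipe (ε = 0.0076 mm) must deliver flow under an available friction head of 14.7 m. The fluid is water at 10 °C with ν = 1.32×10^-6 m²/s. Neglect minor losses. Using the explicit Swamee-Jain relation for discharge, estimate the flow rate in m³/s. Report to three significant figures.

Swamee-Jain (Type II): Q = -0.965·√(gD⁵h_f/L)·ln[ε/(3.7D) + √(3.17ν²L/(gD³h_f))]
√(gD⁵h_f/L) = √(9.81·0.532⁵·14.7/1710) = 0.05995
ε/(3.7D) = 3.86×10^-6; √(3.17ν²L/(gD³h_f)) = 2.09×10^-5
Q = -0.965·0.05995·ln(2.472×10^-5) = 0.6137 m³/s
Check: V = 2.76 m/s, Re = 1.11×10^6, f = 0.01177, h_f = 14.7 m ≈ 14.7 m ✓

Q ≈ 0.614 m³/s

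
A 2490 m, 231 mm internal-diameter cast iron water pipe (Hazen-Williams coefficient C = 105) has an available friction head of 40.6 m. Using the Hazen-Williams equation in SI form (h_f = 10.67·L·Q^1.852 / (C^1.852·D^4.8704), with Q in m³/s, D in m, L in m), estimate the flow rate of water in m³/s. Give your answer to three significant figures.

Rearranging: Q = [h_f·C^1.852·D^4.8704 / (10.67·L)]^(1/1.852)
Q = [40.6·105^1.852·0.231^4.8704 / (10.67·2490)]^0.540 = 0.06717 m³/s

Q ≈ 0.0672 m³/s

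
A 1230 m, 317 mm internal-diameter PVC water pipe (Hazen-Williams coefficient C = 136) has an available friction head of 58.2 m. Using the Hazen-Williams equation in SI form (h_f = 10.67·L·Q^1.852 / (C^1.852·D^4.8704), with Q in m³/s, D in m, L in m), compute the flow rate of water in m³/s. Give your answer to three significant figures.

Q ≈ 0.355 m³/s

Rearranging: Q = [h_f·C^1.852·D^4.8704 / (10.67·L)]^(1/1.852)
Q = [58.2·136^1.852·0.317^4.8704 / (10.67·1230)]^0.540 = 0.3555 m³/s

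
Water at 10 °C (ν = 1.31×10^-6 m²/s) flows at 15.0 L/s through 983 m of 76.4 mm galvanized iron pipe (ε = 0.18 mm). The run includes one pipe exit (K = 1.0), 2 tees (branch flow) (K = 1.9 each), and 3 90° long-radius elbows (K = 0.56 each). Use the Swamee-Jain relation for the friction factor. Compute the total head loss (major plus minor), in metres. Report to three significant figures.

H_L ≈ 182 m

V = 4Q/(πD²) = 3.272 m/s; V²/2g = 0.5457 m
Re = 1.91×10^5, ε/D = 0.00236 → f = 0.02549 (Swamee-Jain)
Major: h_f = f(L/D)·V²/2g = 0.02549·12866·0.5457 = 179.0 m
Minor: ΣK = 6.48; h_m = ΣK·V²/2g = 3.536 m
Total H_L = 179.0 + 3.536 = 182.5 m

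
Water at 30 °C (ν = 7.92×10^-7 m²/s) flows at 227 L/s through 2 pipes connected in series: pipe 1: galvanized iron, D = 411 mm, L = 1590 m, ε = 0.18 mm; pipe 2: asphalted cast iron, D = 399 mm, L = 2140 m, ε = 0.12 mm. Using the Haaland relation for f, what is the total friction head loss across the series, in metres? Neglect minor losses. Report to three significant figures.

Pipe 1: V = 1.711 m/s, Re = 8.88×10^5, ε/D = 4.38×10^-4, f = 0.01679, h_1 = f(L/D)V²/2g = 9.691 m
Pipe 2: V = 1.815 m/s, Re = 9.15×10^5, ε/D = 3.01×10^-4, f = 0.01566, h_2 = f(L/D)V²/2g = 14.11 m
Series → Q common, losses add: H = Σh = 23.80 m

H ≈ 23.8 m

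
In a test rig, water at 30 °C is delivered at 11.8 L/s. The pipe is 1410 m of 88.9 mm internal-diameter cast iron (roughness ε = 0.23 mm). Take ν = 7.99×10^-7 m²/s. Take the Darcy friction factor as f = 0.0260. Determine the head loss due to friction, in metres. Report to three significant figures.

V = 4Q/(πD²) = 4·0.0118/(π·0.0889²) = 1.901 m/s
h_f = f(L/D)V²/(2g) = 0.02600·(1410/0.0889)·1.901²/(2·9.81) = 75.96 m

h_f ≈ 76.0 m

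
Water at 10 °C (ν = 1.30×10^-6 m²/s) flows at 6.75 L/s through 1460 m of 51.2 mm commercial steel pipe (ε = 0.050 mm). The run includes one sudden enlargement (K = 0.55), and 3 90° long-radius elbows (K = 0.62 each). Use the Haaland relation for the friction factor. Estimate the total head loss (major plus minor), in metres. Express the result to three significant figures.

H_L ≈ 336 m

V = 4Q/(πD²) = 3.278 m/s; V²/2g = 0.5478 m
Re = 1.29×10^5, ε/D = 9.77×10^-4 → f = 0.02142 (Haaland)
Major: h_f = f(L/D)·V²/2g = 0.02142·28516·0.5478 = 334.7 m
Minor: ΣK = 2.41; h_m = ΣK·V²/2g = 1.320 m
Total H_L = 334.7 + 1.320 = 336.0 m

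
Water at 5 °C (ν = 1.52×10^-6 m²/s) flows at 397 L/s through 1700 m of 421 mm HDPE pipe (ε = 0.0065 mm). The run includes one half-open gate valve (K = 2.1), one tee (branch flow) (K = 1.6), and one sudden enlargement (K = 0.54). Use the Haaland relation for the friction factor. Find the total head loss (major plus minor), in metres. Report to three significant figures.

V = 4Q/(πD²) = 2.852 m/s; V²/2g = 0.4145 m
Re = 7.90×10^5, ε/D = 1.54×10^-5 → f = 0.01230 (Haaland)
Major: h_f = f(L/D)·V²/2g = 0.01230·4038·0.4145 = 20.59 m
Minor: ΣK = 4.24; h_m = ΣK·V²/2g = 1.758 m
Total H_L = 20.59 + 1.758 = 22.35 m

H_L ≈ 22.4 m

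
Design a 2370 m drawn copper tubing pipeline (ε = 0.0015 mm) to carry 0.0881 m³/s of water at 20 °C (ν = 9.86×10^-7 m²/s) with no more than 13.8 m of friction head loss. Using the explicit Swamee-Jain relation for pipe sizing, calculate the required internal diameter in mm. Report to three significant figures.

D ≈ 276 mm

Swamee-Jain (Type III): D = 0.66·[ε^1.25·(LQ²/(gh_f))^4.75 + ν·Q^9.4·(L/(gh_f))^5.2]^0.04
LQ²/(gh_f) = 0.1359; L/(gh_f) = 17.51
Term 1 = ε^1.25·(…)^4.75 = 4.00×10^-12; Term 2 = ν·Q^9.4·(…)^5.2 = 3.48×10^-10
D = 0.66·(4.00×10^-12 + 3.48×10^-10)^0.04 = 0.2763 m = 276 mm
Check: V = 1.47 m/s, Re = 4.12×10^5, f = 0.01364, h_f = 12.9 m ≈ 13.8 m ✓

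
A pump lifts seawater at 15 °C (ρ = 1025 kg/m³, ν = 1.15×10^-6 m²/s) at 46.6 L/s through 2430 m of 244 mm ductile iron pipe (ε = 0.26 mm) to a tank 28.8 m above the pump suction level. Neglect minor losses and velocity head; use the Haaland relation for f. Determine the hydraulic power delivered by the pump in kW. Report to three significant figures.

P_hyd ≈ 18.5 kW

V = 4Q/(πD²) = 0.9966 m/s; Re = 2.11×10^5; ε/D = 0.00107; f = 0.02111
h_f = f(L/D)V²/2g = 10.64 m
Total head H = z + h_f = 28.8 + 10.64 = 39.44 m
P_hyd = ρgQH = 1025·9.81·0.0466·39.44 = 18.48 kW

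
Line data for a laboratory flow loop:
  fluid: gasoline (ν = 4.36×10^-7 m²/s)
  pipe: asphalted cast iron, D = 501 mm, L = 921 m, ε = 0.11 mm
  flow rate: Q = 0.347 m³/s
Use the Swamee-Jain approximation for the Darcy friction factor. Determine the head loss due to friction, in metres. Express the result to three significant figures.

h_f ≈ 4.22 m

V = 4Q/(πD²) = 4·0.347/(π·0.501²) = 1.760 m/s
Re = VD/ν = 1.760·0.501/4.36×10^-7 = 2.02×10^6 → turbulent
ε/D = 0.11/501 = 2.20×10^-4
Swamee-Jain: f = 0.01454
h_f = f(L/D)V²/(2g) = 0.01454·(921/0.501)·1.760²/(2·9.81) = 4.222 m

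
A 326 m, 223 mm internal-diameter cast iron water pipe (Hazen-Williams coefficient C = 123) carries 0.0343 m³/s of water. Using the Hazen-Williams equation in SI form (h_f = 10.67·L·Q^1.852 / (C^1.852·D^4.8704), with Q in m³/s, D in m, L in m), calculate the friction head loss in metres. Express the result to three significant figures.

h_f = 10.67·326·0.0343^1.852 / (123^1.852·0.223^4.8704) = 1.356 m

h_f ≈ 1.36 m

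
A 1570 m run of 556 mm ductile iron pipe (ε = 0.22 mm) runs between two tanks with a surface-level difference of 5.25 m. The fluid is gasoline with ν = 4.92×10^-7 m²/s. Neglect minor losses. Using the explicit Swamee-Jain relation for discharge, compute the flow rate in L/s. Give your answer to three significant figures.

Q ≈ 364 L/s

Swamee-Jain (Type II): Q = -0.965·√(gD⁵h_f/L)·ln[ε/(3.7D) + √(3.17ν²L/(gD³h_f))]
√(gD⁵h_f/L) = √(9.81·0.556⁵·5.25/1570) = 0.04175
ε/(3.7D) = 1.07×10^-4; √(3.17ν²L/(gD³h_f)) = 1.17×10^-5
Q = -0.965·0.04175·ln(1.186×10^-4) = 0.3642 m³/s
Check: V = 1.50 m/s, Re = 1.70×10^6, f = 0.01630, h_f = 5.28 m ≈ 5.25 m ✓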